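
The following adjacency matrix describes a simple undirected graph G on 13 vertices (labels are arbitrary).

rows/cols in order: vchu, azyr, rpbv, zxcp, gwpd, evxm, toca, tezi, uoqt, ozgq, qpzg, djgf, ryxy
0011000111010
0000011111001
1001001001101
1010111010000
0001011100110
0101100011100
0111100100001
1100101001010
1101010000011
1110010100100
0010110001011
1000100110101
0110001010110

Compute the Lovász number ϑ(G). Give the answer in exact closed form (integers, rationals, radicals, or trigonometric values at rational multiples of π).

N(gwpd) = {zxcp, evxm, toca, tezi, qpzg, djgf}, |N(gwpd)| = 6.
N(djgf) = {vchu, gwpd, tezi, uoqt, qpzg, ryxy}, |N(djgf)| = 6.
deg(rpbv) = 6; N(rpbv) = {vchu, zxcp, toca, ozgq, qpzg, ryxy}.
N(toca) = {azyr, rpbv, zxcp, gwpd, tezi, ryxy}, |N(toca)| = 6.
Every vertex has degree 6 (N=13); strongly regular (13,6,2,3).
Distinct eigenvalues (to 4 d.p.): [6.0, 1.3028, -2.3028].
Lovász: ϑ = −13(-sqrt(13)/2 - 1/2)/(6+-(-sqrt(13)/2 - 1/2)) = sqrt(13).
= 3.60555128… (decimal).

sqrt(13)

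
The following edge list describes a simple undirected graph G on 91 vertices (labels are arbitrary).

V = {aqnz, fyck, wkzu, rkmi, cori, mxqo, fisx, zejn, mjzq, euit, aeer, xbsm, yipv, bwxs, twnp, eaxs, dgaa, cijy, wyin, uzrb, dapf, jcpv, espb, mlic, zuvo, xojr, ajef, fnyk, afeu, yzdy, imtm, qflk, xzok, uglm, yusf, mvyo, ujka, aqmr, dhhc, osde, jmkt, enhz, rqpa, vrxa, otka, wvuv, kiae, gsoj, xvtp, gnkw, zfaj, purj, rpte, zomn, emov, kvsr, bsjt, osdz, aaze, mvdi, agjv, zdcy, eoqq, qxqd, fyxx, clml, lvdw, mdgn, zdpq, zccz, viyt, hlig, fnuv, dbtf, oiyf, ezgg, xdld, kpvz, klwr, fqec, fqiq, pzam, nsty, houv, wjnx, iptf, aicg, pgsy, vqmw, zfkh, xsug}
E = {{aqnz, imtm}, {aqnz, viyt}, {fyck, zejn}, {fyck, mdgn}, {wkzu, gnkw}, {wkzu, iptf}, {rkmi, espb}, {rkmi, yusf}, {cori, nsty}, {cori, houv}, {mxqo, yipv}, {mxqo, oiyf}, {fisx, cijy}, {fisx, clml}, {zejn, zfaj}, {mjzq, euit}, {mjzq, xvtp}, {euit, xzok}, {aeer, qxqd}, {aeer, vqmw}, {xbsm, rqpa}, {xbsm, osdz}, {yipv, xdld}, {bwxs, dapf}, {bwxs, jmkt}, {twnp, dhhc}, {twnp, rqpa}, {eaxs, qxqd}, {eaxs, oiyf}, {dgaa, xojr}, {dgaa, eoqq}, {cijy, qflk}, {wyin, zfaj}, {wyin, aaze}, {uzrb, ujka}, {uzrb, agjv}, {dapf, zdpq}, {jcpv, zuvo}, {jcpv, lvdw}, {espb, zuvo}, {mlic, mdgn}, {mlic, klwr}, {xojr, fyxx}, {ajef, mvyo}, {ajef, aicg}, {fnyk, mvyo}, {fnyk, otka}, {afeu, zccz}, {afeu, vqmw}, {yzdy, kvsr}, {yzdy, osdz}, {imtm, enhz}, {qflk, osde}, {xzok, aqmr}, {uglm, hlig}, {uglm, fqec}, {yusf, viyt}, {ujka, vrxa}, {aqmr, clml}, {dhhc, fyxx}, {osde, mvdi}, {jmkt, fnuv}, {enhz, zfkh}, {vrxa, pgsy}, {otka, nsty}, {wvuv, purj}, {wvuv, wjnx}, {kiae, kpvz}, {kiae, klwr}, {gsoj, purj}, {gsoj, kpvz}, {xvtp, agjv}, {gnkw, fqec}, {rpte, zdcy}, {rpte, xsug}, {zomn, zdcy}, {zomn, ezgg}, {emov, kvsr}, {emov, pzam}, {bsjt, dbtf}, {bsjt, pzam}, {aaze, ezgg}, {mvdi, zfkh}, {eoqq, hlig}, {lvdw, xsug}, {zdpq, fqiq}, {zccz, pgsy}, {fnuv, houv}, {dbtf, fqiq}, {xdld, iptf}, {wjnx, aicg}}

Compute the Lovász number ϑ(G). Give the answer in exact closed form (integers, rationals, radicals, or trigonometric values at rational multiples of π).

deg(rkmi) = 2; N(rkmi) = {espb, yusf}.
Vertex zfkh has 2 neighbors: enhz, mvdi.
N(xvtp) = {mjzq, agjv}, |N(xvtp)| = 2.
N(mjzq) = {euit, xvtp}, |N(mjzq)| = 2.
deg(v) = 2 for all v (|V|=91); a single 91-cycle (edge-transitive).
Distinct eigenvalues (to 4 d.p.): [2.0, 1.9952, 1.981, 1.9572, 1.9242, 1.882, 1.8308, 1.7709, 1.7026, 1.6261, 1.5419, 1.4504, 1.3519, 1.247, 1.1361, 1.0199, 0.8987, 0.7733, 0.6442, 0.5121, 0.3775, 0.2411, 0.1035, -0.0345, -0.1724, -0.3095, -0.445, -0.5785, -0.7092, -0.8365, -0.9599, -1.0786, -1.1923, -1.3002, -1.402, -1.497, -1.585, -1.6653, -1.7378, -1.8019, -1.8575, -1.9042, -1.9419, -1.9703, -1.9893, -1.9988].
With N=91: ϑ(G) = 91·(-(-1)*2*cos(pi/91))/(2−(-2*cos(pi/91))) = 91*cos(pi/91)/(cos(pi/91) + 1).
= 45.48644… (decimal).
Check 45 ≤ 91*cos(pi/91)/(cos(pi/91) + 1) ≤ 46: both strict.

91*cos(pi/91)/(cos(pi/91) + 1)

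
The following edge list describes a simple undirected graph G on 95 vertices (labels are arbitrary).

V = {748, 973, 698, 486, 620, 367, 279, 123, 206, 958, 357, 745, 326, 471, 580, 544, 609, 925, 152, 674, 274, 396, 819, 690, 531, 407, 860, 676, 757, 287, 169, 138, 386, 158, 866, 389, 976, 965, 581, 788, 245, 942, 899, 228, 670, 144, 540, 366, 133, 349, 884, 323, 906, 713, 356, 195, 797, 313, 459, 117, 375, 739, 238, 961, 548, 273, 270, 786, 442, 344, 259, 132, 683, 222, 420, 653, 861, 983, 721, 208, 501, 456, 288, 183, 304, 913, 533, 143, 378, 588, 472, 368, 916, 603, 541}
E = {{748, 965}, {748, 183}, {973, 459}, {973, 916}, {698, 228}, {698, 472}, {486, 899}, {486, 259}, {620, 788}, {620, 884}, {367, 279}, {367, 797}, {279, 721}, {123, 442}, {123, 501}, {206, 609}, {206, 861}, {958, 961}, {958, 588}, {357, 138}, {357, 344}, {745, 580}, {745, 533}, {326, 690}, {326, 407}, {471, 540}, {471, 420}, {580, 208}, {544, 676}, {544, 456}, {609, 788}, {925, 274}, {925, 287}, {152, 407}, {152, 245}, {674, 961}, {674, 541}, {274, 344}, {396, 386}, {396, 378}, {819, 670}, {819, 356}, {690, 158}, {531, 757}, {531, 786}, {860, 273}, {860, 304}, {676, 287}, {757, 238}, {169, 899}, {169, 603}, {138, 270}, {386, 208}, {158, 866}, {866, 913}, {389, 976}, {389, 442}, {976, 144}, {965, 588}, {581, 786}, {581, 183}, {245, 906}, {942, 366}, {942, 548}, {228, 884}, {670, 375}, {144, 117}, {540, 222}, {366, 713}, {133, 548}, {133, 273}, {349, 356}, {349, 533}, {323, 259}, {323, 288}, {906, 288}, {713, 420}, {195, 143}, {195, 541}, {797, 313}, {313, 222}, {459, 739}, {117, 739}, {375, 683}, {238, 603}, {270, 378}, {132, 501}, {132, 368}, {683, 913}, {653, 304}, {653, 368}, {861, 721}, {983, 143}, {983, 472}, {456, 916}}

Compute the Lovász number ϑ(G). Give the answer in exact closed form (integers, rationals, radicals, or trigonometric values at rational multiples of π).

N(326) = {690, 407}, |N(326)| = 2.
N(245) = {152, 906}, |N(245)| = 2.
N(757) = {531, 238}, |N(757)| = 2.
N(123) = {442, 501}, |N(123)| = 2.
G on 95 vertices is 2-regular; a single 95-cycle (edge-transitive).
spec(A) ≈ [2.0, 1.9956, 1.9825, 1.9608, 1.9304, 1.8916, 1.8446, 1.7895, 1.7265, 1.656, 1.5783, 1.4936, 1.4025, 1.3052, 1.2022, 1.0939, 0.9808, 0.8635, 0.7424, 0.618, 0.491, 0.3618, 0.231, 0.0992, -0.0331, -0.1652, -0.2965, -0.4266, -0.5548, -0.6806, -0.8034, -0.9227, -1.0379, -1.1487, -1.2544, -1.3546, -1.4489, -1.5368, -1.618, -1.6922, -1.7589, -1.818, -1.8691, -1.9121, -1.9467, -1.9727, -1.9902, -1.9989] (distinct, 4 d.p.).
λ_max=2, λ_min=-2*cos(pi/95); ϑ = −95·λ_min/(λ_max−λ_min) = 95*cos(pi/95)/(cos(pi/95) + 1).
≈ 47.4870113 (to 7 d.p.).
Lovász sandwich 47 ≤ 95*cos(pi/95)/(cos(pi/95) + 1) ≤ 48: both strict.

95*cos(pi/95)/(cos(pi/95) + 1)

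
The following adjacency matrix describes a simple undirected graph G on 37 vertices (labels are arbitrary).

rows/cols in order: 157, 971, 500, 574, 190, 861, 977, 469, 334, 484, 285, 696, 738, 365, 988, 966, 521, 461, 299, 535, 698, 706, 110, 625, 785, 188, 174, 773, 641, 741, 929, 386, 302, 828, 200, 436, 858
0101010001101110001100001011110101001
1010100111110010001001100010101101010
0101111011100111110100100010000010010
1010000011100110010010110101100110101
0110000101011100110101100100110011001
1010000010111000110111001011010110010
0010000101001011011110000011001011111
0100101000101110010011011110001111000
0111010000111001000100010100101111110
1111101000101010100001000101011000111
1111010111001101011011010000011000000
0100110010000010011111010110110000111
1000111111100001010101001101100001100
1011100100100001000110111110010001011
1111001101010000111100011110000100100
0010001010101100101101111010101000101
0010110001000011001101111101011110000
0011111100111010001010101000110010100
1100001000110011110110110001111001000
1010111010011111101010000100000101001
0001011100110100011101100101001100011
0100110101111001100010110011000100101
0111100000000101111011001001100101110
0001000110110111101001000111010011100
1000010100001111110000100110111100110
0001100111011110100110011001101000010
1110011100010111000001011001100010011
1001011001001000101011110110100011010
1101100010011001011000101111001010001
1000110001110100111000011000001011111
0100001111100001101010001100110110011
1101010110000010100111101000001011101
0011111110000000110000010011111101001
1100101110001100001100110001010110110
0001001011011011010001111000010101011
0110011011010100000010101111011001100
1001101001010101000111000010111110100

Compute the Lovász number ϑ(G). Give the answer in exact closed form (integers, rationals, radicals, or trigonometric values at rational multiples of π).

Vertex 484 has 18 neighbors: 157, 971, 500, 574, 190, 977, 285, 738, 988, 521, 706, 188, 773, 741, 929, 200, 436, 858.
deg(461) = 18; N(461) = {500, 574, 190, 861, 977, 469, 285, 696, 738, 988, 299, 698, 110, 785, 641, 741, 302, 200}.
deg(738) = 18; N(738) = {157, 190, 861, 977, 469, 334, 484, 285, 966, 461, 535, 706, 785, 188, 773, 641, 828, 200}.
deg(521) = 18; N(521) = {500, 190, 861, 484, 988, 966, 299, 535, 706, 110, 625, 785, 188, 773, 741, 929, 386, 302}.
G on 37 vertices is 18-regular; SR(37,18,8,9) — a Paley graph.
A has 3 distinct eigenvalues ≈ [18.0, 2.5414, -3.5414].
Lovász: ϑ = −37(-sqrt(37)/2 - 1/2)/(18+-(-sqrt(37)/2 - 1/2)) = sqrt(37).
= 6.082763… (decimal).

sqrt(37)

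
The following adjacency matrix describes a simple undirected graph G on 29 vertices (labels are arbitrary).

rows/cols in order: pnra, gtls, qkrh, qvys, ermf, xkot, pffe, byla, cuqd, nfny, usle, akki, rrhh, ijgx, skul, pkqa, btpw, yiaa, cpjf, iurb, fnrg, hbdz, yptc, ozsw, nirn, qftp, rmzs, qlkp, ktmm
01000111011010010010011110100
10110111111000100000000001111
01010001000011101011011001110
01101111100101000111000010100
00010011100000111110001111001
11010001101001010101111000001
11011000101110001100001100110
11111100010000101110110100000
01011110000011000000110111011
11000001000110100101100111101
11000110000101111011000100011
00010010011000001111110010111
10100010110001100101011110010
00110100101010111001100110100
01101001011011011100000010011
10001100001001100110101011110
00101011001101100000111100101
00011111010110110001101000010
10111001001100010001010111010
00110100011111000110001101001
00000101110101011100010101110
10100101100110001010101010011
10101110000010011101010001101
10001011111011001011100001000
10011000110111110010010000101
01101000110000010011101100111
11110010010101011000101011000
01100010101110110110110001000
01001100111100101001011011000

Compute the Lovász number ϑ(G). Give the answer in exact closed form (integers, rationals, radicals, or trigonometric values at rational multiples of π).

deg(skul) = 14; N(skul) = {gtls, qkrh, ermf, byla, nfny, usle, rrhh, ijgx, pkqa, btpw, yiaa, nirn, qlkp, ktmm}.
Vertex iurb has 14 neighbors: qkrh, qvys, xkot, nfny, usle, akki, rrhh, ijgx, yiaa, cpjf, yptc, ozsw, qftp, ktmm.
N(nfny) = {pnra, gtls, byla, akki, rrhh, skul, yiaa, iurb, fnrg, ozsw, nirn, qftp, rmzs, ktmm}, |N(nfny)| = 14.
Vertex ktmm has 14 neighbors: gtls, ermf, xkot, cuqd, nfny, usle, akki, skul, btpw, iurb, hbdz, yptc, nirn, qftp.
Every vertex has degree 14 (N=29); strongly regular (29,14,6,7).
spec(A) ≈ [14.0, 2.1926, -3.1926] (distinct, 4 d.p.).
Lovász: ϑ = −29(-sqrt(29)/2 - 1/2)/(14+-(-sqrt(29)/2 - 1/2)) = sqrt(29).
Numerically 5.3852.

sqrt(29)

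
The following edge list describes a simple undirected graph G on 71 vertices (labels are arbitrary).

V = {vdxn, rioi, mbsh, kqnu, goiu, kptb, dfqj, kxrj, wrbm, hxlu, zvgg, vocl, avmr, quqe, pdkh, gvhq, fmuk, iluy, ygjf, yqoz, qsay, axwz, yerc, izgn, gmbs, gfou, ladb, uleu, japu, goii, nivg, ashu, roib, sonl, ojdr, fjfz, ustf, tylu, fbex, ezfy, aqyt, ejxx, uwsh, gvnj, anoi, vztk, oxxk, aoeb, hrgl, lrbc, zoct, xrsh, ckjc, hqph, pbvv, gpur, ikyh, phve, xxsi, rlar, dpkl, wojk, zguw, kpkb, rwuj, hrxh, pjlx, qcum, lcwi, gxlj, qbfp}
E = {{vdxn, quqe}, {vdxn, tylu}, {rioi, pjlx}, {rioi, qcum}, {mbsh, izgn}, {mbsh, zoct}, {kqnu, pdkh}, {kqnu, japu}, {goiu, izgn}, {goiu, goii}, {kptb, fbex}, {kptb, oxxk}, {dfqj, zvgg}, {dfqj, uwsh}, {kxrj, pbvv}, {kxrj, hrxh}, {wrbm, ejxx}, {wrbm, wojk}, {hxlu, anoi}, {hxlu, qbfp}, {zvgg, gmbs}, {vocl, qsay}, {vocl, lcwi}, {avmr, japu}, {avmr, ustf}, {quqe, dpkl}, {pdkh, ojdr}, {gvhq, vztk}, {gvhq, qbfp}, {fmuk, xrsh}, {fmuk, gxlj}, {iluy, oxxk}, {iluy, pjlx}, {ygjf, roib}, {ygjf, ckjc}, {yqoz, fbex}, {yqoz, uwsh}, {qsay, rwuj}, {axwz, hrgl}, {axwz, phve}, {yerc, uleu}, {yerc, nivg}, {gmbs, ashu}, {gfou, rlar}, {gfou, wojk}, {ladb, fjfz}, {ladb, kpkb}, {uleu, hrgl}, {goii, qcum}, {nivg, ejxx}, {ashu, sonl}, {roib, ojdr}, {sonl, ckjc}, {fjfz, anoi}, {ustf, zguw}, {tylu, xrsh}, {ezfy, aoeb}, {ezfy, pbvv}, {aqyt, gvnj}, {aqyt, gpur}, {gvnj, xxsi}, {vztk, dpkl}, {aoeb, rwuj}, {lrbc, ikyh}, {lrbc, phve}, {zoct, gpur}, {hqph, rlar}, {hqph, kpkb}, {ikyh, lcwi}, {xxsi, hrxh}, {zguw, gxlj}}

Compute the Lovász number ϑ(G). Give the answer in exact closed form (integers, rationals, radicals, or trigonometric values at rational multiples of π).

deg(ladb) = 2; N(ladb) = {fjfz, kpkb}.
N(gvhq) = {vztk, qbfp}, |N(gvhq)| = 2.
deg(tylu) = 2; N(tylu) = {vdxn, xrsh}.
Vertex iluy has 2 neighbors: oxxk, pjlx.
deg(v) = 2 for all v (|V|=71); the odd cycle C_{71}.
A has 36 distinct eigenvalues ≈ [2.0, 1.992, 1.969, 1.93, 1.876, 1.807, 1.725, 1.628, 1.519, 1.398, 1.267, 1.125, 0.974, 0.816, 0.652, 0.482, 0.308, 0.133, -0.044, -0.221, -0.396, -0.567, -0.735, -0.896, -1.051, -1.197, -1.334, -1.46, -1.575, -1.678, -1.768, -1.843, -1.905, -1.951, -1.982, -1.998].
Lovász (edge-transitive): ϑ = −71·(-2*cos(pi/71))/((2)−(-2*cos(pi/71))) = 71*cos(pi/71)/(cos(pi/71) + 1).
= 35.4826183… (decimal).
Check 35 ≤ 71*cos(pi/71)/(cos(pi/71) + 1) ≤ 36: both strict.

71*cos(pi/71)/(cos(pi/71) + 1)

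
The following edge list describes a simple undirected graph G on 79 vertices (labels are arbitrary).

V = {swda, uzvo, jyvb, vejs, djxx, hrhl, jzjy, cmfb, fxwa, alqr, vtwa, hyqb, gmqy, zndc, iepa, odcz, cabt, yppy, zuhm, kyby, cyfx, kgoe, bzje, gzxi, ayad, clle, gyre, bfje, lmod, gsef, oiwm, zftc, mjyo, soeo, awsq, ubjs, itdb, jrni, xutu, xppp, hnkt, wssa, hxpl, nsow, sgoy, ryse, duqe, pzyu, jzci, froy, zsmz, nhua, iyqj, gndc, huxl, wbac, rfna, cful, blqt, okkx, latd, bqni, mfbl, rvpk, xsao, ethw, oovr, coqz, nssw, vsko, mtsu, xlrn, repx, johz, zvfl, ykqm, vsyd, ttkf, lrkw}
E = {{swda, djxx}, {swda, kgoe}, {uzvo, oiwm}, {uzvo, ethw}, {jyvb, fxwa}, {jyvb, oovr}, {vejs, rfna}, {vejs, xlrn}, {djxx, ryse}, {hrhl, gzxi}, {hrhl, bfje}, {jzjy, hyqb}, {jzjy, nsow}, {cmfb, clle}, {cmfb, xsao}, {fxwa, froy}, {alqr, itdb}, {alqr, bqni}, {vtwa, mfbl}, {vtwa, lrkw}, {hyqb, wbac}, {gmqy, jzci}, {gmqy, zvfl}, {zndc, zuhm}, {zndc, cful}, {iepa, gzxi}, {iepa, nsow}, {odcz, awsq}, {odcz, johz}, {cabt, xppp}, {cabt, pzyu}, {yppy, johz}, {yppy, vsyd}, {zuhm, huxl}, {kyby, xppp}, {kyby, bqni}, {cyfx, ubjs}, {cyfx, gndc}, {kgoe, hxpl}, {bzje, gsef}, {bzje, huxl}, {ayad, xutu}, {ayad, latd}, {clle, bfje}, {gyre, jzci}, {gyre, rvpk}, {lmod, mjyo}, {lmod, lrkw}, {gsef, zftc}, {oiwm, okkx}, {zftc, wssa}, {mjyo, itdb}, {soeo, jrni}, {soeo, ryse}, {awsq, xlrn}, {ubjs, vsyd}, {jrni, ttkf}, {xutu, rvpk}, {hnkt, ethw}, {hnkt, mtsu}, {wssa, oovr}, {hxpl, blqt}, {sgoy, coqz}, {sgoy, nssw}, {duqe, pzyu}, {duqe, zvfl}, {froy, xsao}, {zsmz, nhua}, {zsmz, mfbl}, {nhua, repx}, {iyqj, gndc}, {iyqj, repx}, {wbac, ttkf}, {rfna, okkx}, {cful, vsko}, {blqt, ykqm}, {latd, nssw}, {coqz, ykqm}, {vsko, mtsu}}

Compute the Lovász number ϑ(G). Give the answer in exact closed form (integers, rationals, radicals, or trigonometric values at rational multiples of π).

N(latd) = {ayad, nssw}, |N(latd)| = 2.
N(cyfx) = {ubjs, gndc}, |N(cyfx)| = 2.
N(duqe) = {pzyu, zvfl}, |N(duqe)| = 2.
Vertex vtwa has 2 neighbors: mfbl, lrkw.
2-regular, N=79; connected 2-regular on 79 ⇒ C_{79}.
A has 40 distinct eigenvalues ≈ [2.0, 1.99368, 1.97475, 1.94334, 1.89964, 1.84393, 1.77657, 1.69797, 1.60863, 1.50913, 1.40008, 1.28219, 1.15618, 1.02287, 0.88309, 0.73773, 0.5877, 0.43396, 0.27747, 0.11923, -0.03976, -0.19851, -0.356, -0.51123, -0.66324, -0.81105, -0.95374, -1.09039, -1.22015, -1.3422, -1.45576, -1.56011, -1.65461, -1.73864, -1.81168, -1.87327, -1.92301, -1.96059, -1.98578, -1.99842].
Lovász (edge-transitive): ϑ = −79·(-2*cos(pi/79))/((2)−(-2*cos(pi/79))) = 79*cos(pi/79)/(cos(pi/79) + 1).
ϑ(G) ≈ 39.48438.
Check 39 ≤ 79*cos(pi/79)/(cos(pi/79) + 1) ≤ 40: both strict.

79*cos(pi/79)/(cos(pi/79) + 1)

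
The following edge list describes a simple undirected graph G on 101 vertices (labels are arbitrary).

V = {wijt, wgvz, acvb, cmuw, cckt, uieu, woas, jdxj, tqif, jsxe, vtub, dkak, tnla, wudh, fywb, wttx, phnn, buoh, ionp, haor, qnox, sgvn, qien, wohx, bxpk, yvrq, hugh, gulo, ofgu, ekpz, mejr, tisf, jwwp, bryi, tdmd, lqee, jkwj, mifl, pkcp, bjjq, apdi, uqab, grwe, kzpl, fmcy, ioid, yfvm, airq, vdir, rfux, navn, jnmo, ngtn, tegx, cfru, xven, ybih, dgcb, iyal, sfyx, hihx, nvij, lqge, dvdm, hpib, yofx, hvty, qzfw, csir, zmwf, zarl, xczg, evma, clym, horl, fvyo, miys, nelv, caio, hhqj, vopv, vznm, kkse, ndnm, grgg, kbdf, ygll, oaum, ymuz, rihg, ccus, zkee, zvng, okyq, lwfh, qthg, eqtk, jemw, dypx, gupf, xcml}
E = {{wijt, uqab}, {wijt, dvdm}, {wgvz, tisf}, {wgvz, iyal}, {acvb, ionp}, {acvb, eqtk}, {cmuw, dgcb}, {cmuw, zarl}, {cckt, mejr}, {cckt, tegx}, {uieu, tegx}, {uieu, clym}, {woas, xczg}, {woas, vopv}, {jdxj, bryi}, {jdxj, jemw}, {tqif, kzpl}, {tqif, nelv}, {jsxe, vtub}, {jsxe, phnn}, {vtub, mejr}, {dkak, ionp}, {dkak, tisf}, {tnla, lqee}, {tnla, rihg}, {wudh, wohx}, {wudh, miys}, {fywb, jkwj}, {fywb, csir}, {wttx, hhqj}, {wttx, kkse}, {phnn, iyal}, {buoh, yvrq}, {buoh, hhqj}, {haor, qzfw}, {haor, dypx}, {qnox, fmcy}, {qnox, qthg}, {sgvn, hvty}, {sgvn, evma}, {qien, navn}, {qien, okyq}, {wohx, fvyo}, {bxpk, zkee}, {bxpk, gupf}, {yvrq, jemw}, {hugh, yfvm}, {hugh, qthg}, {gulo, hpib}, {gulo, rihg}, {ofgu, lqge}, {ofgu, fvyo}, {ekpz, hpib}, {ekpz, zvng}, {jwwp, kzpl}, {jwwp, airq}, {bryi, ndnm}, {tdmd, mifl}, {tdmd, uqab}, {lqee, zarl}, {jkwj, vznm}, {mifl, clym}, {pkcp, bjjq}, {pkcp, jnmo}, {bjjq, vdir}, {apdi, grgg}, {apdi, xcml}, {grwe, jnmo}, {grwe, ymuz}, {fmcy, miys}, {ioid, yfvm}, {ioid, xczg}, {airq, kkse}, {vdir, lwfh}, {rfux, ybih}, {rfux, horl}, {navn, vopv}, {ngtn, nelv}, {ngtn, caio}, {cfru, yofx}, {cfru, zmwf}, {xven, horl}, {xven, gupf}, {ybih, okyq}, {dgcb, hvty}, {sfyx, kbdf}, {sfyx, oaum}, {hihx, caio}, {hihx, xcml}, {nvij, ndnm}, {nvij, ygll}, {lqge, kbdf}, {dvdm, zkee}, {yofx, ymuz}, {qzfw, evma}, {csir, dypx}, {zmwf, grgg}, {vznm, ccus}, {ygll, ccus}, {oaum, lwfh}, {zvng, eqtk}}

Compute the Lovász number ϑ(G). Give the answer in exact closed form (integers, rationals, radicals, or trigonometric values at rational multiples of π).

101*cos(pi/101)/(cos(pi/101) + 1)

Vertex grgg has 2 neighbors: apdi, zmwf.
N(hvty) = {sgvn, dgcb}, |N(hvty)| = 2.
Vertex hhqj has 2 neighbors: wttx, buoh.
Vertex ngtn has 2 neighbors: nelv, caio.
Regular of degree 2 on 101 vertices: the odd cycle C_{101}.
Distinct eigenvalues (to 6 d.p.): [2.0, 1.996131, 1.98454, 1.96527, 1.938398, 1.904026, 1.862288, 1.813345, 1.757387, 1.694629, 1.625316, 1.549714, 1.468117, 1.38084, 1.288221, 1.190618, 1.088408, 0.981988, 0.871769, 0.758177, 0.641652, 0.522644, 0.401614, 0.279031, 0.155368, 0.031104, -0.093281, -0.217304, -0.340487, -0.462353, -0.582429, -0.700253, -0.815367, -0.927327, -1.035699, -1.140065, -1.240019, -1.335176, -1.425168, -1.509646, -1.588283, -1.660776, -1.726843, -1.78623, -1.838706, -1.884069, -1.922142, -1.952779, -1.975861, -1.991299, -1.999033].
λ_max=2, λ_min=-2*cos(pi/101); ϑ = −101·λ_min/(λ_max−λ_min) = 101*cos(pi/101)/(cos(pi/101) + 1).
Numerically 50.487783173.
α=50, χ(Ḡ)=51; ϑ=101*cos(pi/101)/(cos(pi/101) + 1) lies between (both strict).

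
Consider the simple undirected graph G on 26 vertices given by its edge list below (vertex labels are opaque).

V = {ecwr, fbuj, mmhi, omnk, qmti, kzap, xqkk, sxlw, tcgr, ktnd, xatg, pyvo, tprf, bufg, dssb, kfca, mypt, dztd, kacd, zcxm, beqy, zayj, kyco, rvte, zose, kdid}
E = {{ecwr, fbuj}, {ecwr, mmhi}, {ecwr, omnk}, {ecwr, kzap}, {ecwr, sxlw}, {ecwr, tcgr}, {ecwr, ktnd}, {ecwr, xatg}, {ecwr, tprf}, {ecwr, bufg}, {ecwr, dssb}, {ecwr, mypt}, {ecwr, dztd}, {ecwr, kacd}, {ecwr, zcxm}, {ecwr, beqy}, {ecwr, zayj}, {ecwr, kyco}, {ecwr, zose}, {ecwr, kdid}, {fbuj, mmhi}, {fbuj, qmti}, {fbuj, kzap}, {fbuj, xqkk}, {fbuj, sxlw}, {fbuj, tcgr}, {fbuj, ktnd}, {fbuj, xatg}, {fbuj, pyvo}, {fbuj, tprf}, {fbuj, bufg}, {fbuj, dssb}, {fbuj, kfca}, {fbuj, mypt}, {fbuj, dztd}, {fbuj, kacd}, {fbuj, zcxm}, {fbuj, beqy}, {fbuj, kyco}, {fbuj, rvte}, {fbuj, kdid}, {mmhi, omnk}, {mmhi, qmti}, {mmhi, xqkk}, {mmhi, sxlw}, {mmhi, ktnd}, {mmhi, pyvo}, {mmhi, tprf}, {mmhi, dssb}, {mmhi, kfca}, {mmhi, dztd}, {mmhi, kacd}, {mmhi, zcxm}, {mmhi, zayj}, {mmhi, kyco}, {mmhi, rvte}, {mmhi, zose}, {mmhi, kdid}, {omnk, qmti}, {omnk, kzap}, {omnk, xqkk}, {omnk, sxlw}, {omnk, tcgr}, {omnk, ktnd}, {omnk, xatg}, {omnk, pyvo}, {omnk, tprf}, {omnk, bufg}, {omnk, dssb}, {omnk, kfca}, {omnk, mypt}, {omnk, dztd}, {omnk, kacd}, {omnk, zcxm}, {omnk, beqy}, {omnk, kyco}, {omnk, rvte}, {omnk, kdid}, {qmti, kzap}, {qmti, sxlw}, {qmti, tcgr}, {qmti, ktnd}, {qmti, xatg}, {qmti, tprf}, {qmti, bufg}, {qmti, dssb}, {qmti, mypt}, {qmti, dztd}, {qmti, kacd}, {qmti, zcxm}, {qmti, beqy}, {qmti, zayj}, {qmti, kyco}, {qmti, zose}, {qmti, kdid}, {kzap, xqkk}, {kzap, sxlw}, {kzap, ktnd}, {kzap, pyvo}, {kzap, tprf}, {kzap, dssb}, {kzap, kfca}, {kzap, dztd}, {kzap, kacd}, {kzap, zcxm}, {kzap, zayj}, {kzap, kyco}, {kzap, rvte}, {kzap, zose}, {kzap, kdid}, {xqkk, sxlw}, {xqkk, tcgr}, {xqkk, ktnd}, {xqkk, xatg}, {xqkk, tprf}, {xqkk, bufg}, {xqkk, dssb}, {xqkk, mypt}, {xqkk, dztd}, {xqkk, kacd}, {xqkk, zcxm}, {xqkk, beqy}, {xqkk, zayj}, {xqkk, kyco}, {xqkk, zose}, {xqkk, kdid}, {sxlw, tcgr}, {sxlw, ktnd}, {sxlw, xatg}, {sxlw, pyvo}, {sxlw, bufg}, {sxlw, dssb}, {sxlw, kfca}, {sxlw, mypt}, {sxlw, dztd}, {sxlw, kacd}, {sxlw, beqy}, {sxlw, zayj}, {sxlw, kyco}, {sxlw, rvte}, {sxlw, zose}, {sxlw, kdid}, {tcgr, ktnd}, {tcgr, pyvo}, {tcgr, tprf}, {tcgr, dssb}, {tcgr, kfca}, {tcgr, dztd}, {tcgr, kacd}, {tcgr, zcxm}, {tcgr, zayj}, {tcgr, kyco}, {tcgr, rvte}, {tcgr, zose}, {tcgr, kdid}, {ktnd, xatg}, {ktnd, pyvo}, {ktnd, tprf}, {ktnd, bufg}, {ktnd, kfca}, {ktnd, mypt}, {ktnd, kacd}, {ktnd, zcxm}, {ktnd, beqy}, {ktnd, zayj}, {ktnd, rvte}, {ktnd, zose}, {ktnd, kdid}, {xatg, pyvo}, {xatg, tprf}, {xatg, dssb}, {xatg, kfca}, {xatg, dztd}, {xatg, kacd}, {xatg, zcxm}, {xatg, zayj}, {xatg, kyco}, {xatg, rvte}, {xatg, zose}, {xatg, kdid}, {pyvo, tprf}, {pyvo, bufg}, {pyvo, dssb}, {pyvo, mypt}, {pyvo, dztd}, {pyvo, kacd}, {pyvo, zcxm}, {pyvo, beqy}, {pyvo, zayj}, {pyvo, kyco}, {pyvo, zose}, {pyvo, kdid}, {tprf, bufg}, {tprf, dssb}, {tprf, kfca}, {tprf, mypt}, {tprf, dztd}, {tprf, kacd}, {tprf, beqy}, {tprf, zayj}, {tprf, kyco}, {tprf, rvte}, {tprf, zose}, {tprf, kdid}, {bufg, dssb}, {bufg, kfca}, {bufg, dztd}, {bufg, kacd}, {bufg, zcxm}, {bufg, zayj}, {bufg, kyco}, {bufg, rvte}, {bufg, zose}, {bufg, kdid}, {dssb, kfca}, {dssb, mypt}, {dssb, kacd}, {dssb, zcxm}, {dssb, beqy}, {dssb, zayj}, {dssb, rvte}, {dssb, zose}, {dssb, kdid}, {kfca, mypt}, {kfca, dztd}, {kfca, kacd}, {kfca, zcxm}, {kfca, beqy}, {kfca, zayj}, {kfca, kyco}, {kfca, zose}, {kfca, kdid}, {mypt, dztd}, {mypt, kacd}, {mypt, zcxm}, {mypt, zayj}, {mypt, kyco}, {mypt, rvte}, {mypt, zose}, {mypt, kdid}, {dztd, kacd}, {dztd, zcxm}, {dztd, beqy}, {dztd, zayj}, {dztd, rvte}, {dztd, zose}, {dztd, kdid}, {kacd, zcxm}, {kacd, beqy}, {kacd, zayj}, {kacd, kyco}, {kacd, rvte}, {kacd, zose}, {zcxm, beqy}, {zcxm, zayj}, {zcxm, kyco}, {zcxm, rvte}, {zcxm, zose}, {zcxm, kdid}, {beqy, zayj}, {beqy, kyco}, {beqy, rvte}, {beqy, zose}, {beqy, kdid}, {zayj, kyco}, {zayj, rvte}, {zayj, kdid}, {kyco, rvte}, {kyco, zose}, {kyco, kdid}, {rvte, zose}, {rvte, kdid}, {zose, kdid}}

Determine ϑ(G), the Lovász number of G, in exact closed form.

N(beqy) = {ecwr, fbuj, omnk, qmti, xqkk, sxlw, ktnd, pyvo, tprf, dssb, kfca, dztd, kacd, zcxm, zayj, kyco, rvte, zose, kdid}, |N(beqy)| = 19.
N(tprf) = {ecwr, fbuj, mmhi, omnk, qmti, kzap, xqkk, tcgr, ktnd, xatg, pyvo, bufg, dssb, kfca, mypt, dztd, kacd, beqy, zayj, kyco, rvte, zose, kdid}, |N(tprf)| = 23.
N(mmhi) = {ecwr, fbuj, omnk, qmti, xqkk, sxlw, ktnd, pyvo, tprf, dssb, kfca, dztd, kacd, zcxm, zayj, kyco, rvte, zose, kdid}, |N(mmhi)| = 19.
Vertex bufg has 19 neighbors: ecwr, fbuj, omnk, qmti, xqkk, sxlw, ktnd, pyvo, tprf, dssb, kfca, dztd, kacd, zcxm, zayj, kyco, rvte, zose, kdid.
Complete 6-partite, parts [7, 6, 4, 4, 3, 2]: perfect, ϑ = α = 7.
= 7.00000000… (decimal).
Lovász sandwich 7 ≤ 7 ≤ 7: collapsed.

7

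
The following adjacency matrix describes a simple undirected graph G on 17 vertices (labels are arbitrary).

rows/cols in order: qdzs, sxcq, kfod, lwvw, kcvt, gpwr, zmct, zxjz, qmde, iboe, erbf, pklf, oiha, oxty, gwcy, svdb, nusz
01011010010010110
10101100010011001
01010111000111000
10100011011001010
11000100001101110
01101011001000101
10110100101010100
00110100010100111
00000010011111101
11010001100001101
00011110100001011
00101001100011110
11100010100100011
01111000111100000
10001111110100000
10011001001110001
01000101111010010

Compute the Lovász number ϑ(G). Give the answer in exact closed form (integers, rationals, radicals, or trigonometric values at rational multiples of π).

sqrt(17)

Vertex qmde has 8 neighbors: zmct, iboe, erbf, pklf, oiha, oxty, gwcy, nusz.
deg(kfod) = 8; N(kfod) = {sxcq, lwvw, gpwr, zmct, zxjz, pklf, oiha, oxty}.
Vertex pklf has 8 neighbors: kfod, kcvt, zxjz, qmde, oiha, oxty, gwcy, svdb.
N(zmct) = {qdzs, kfod, lwvw, gpwr, qmde, erbf, oiha, gwcy}, |N(zmct)| = 8.
G on 17 vertices is 8-regular; SR(17,8,3,4) — a Paley graph.
The 3 distinct eigenvalues: [8.0, 1.562, -2.562].
−17·(-sqrt(17)/2 - 1/2) / ((8)−(-sqrt(17)/2 - 1/2)) = sqrt(17) = ϑ(G).
≈ 4.123105626 (to 9 d.p.).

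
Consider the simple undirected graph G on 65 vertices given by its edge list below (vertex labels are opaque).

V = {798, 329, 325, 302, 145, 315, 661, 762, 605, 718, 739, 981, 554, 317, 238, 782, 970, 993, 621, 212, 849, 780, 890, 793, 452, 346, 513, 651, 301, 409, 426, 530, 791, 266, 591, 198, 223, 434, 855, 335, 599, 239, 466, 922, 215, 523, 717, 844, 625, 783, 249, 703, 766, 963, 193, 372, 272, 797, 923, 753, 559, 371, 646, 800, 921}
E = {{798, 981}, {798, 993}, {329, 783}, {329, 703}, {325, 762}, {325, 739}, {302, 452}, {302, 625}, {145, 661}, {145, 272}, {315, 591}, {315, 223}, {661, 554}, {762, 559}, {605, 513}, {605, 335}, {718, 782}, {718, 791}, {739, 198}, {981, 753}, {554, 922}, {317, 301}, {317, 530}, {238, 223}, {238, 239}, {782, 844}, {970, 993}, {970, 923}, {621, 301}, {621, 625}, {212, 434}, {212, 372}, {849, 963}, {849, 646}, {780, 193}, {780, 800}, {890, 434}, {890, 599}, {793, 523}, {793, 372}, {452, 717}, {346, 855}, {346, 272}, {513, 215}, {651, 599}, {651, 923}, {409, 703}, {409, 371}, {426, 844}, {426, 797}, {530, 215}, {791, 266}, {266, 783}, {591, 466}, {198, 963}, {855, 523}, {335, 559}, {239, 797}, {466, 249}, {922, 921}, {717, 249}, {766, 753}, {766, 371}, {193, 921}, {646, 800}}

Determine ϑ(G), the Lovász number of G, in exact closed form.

65*cos(pi/65)/(cos(pi/65) + 1)

Vertex 434 has 2 neighbors: 212, 890.
deg(266) = 2; N(266) = {791, 783}.
deg(782) = 2; N(782) = {718, 844}.
N(890) = {434, 599}, |N(890)| = 2.
Every vertex has degree 2 (N=65); connected 2-regular on 65 ⇒ C_{65}.
The 33 distinct eigenvalues: [2.0, 1.99066, 1.96274, 1.91649, 1.85235, 1.77091, 1.67294, 1.55935, 1.4312, 1.28968, 1.13613, 0.97197, 0.79873, 0.61803, 0.43157, 0.24107, 0.04833, -0.14487, -0.33671, -0.52541, -0.70921, -0.88638, -1.05528, -1.21433, -1.36203, -1.49702, -1.61803, -1.72394, -1.81375, -1.88662, -1.94188, -1.97901, -1.99766].
ϑ = −N·λ_min/(λ_max−λ_min) = −65·(-2*cos(pi/65))/(2−(-2*cos(pi/65))) = 65*cos(pi/65)/(cos(pi/65) + 1).
= 32.4810126… (decimal).
Sandwich: α(G)=32 ≤ ϑ(G)=65*cos(pi/65)/(cos(pi/65) + 1) ≤ χ(Ḡ)=33 (both strict).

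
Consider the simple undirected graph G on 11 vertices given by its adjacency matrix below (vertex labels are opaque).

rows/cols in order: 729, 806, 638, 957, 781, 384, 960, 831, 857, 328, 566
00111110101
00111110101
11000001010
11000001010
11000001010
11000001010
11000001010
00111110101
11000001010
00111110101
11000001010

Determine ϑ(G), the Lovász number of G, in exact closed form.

N(831) = {638, 957, 781, 384, 960, 857, 566}, |N(831)| = 7.
deg(328) = 7; N(328) = {638, 957, 781, 384, 960, 857, 566}.
deg(960) = 4; N(960) = {729, 806, 831, 328}.
Vertex 566 has 4 neighbors: 729, 806, 831, 328.
G = K_{7,4}: α = 7 = χ(Ḡ), so ϑ = 7.
Numerically 7.0000.
Check 7 ≤ 7 ≤ 7: collapsed.

7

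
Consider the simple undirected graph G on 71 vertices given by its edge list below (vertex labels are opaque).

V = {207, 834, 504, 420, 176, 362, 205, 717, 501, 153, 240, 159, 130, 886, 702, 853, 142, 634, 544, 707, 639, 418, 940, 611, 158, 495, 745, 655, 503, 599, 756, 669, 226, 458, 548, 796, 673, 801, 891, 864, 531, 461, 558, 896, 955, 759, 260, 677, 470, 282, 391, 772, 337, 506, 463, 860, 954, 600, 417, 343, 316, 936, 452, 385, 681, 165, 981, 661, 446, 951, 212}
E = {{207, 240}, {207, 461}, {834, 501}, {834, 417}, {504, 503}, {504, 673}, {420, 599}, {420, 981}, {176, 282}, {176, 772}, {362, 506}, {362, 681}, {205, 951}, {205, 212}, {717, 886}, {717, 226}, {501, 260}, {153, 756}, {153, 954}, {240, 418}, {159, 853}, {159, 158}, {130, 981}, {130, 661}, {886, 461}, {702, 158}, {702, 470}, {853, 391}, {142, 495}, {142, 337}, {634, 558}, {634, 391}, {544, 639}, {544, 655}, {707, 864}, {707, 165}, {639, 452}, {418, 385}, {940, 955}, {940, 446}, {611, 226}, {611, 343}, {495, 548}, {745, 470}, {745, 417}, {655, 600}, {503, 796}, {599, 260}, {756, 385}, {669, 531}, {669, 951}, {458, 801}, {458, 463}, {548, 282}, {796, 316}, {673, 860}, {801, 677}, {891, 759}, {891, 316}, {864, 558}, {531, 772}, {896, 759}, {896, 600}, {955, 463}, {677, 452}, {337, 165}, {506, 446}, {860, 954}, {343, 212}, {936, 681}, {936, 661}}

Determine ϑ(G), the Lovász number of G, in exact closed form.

71*cos(pi/71)/(cos(pi/71) + 1)

deg(981) = 2; N(981) = {420, 130}.
deg(611) = 2; N(611) = {226, 343}.
N(655) = {544, 600}, |N(655)| = 2.
deg(717) = 2; N(717) = {886, 226}.
deg(v) = 2 for all v (|V|=71); the odd cycle C_{71}.
spec(A) ≈ [2.0, 1.992174, 1.968756, 1.92993, 1.876, 1.807387, 1.724629, 1.628374, 1.519374, 1.398483, 1.266648, 1.124899, 0.974346, 0.816167, 0.651601, 0.481935, 0.308498, 0.132646, -0.044244, -0.220788, -0.395604, -0.567324, -0.734603, -0.896134, -1.05065, -1.196945, -1.333871, -1.460358, -1.575416, -1.678144, -1.767738, -1.843498, -1.904829, -1.951253, -1.982405, -1.998042] (distinct, 6 d.p.).
Lovász (edge-transitive): ϑ = −71·(-2*cos(pi/71))/((2)−(-2*cos(pi/71))) = 71*cos(pi/71)/(cos(pi/71) + 1).
ϑ(G) ≈ 35.482618.
Lovász sandwich 35 ≤ 71*cos(pi/71)/(cos(pi/71) + 1) ≤ 36: both strict.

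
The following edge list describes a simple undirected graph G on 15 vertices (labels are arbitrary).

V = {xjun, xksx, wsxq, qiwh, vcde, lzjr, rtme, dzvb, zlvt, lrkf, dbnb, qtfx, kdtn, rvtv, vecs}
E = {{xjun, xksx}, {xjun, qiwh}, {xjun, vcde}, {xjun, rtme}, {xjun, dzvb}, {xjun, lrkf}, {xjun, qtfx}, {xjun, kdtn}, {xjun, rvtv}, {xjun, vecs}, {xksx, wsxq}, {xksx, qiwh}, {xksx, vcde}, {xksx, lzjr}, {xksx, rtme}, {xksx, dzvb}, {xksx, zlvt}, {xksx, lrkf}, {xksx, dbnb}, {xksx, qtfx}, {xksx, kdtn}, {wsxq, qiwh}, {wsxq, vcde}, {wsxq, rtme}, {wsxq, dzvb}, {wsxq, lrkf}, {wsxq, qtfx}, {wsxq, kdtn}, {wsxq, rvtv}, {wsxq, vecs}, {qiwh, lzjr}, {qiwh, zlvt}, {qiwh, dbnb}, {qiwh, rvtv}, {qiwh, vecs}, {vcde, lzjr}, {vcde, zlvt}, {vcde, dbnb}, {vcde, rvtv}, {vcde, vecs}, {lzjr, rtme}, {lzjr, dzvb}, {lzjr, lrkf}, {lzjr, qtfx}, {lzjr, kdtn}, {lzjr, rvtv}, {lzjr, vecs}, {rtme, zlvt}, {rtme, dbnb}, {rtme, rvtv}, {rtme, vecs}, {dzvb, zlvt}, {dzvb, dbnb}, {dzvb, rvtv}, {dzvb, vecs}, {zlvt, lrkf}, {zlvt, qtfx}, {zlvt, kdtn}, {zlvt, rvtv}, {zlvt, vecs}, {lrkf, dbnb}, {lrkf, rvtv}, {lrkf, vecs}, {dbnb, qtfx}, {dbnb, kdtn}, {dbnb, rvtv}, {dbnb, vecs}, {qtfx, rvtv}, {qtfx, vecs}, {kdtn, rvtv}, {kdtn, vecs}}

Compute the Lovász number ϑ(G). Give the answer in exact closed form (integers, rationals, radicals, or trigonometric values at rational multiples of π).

N(dzvb) = {xjun, xksx, wsxq, lzjr, zlvt, dbnb, rvtv, vecs}, |N(dzvb)| = 8.
Vertex kdtn has 8 neighbors: xjun, xksx, wsxq, lzjr, zlvt, dbnb, rvtv, vecs.
Vertex zlvt has 10 neighbors: xksx, qiwh, vcde, rtme, dzvb, lrkf, qtfx, kdtn, rvtv, vecs.
Vertex rtme has 8 neighbors: xjun, xksx, wsxq, lzjr, zlvt, dbnb, rvtv, vecs.
Complete 3-partite, parts [7, 5, 3]: perfect, ϑ = α = 7.
= 7.00000000… (decimal).
Lovász sandwich 7 ≤ 7 ≤ 7: collapsed.

7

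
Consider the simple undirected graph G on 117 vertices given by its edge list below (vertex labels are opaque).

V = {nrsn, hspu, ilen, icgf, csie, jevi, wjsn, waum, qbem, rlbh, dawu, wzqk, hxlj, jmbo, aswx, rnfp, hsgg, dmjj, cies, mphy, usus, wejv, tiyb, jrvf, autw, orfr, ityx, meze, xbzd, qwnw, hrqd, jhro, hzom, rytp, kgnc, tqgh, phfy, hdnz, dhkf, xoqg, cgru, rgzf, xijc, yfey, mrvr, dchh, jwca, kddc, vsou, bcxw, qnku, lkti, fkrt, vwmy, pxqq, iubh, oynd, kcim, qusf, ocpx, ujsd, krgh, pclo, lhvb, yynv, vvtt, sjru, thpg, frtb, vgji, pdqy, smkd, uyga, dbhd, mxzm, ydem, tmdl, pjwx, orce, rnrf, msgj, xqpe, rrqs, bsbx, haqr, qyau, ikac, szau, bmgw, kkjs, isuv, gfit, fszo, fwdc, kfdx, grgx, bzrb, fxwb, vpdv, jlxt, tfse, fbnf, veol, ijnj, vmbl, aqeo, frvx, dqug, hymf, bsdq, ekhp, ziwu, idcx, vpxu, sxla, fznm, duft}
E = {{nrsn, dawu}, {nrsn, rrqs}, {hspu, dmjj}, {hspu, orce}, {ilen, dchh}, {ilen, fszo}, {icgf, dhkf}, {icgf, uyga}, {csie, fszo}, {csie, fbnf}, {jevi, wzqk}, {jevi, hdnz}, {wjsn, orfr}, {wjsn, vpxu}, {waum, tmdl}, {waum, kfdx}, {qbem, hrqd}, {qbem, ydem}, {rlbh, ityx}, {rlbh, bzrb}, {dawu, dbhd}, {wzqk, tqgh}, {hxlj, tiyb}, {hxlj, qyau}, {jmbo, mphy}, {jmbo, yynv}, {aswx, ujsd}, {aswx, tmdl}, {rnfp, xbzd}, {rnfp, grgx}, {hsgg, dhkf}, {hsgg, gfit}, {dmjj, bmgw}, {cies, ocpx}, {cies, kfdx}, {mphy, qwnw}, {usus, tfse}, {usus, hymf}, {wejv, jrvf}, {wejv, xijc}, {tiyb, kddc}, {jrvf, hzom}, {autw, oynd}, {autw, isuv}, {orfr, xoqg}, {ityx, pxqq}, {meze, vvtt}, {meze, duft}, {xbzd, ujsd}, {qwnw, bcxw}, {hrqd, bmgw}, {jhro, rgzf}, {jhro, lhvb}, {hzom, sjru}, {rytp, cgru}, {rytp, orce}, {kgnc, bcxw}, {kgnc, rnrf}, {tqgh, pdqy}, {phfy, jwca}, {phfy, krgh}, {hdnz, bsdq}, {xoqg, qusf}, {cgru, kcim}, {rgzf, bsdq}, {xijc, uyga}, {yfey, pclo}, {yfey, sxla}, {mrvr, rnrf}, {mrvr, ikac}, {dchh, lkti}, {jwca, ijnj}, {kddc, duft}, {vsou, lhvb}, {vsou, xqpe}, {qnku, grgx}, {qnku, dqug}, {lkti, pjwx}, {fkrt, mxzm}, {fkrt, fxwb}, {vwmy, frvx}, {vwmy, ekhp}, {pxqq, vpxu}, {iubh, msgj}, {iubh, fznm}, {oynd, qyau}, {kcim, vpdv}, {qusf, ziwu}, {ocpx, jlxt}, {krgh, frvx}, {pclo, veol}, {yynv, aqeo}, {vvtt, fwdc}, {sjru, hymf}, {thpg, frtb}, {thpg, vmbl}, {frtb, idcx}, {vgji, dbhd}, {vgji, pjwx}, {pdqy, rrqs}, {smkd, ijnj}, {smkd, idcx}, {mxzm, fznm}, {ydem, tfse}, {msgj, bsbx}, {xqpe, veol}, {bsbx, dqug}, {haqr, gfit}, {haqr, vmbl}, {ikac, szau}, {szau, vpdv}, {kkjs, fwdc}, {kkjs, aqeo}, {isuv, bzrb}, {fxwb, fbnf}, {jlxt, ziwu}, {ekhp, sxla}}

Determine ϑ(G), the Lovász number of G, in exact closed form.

N(ekhp) = {vwmy, sxla}, |N(ekhp)| = 2.
Vertex duft has 2 neighbors: meze, kddc.
N(hdnz) = {jevi, bsdq}, |N(hdnz)| = 2.
deg(qyau) = 2; N(qyau) = {hxlj, oynd}.
117-vertex 2-regular graph: connected 2-regular on 117 ⇒ C_{117}.
spec(A) ≈ [2.0, 1.997117, 1.988475, 1.974101, 1.954034, 1.928333, 1.897073, 1.860343, 1.818249, 1.770912, 1.71847, 1.661072, 1.598886, 1.532089, 1.460875, 1.385449, 1.306028, 1.222842, 1.136129, 1.046142, 0.953137, 0.857385, 0.759161, 0.658748, 0.556435, 0.452518, 0.347296, 0.241073, 0.134155, 0.02685, -0.080532, -0.187682, -0.294291, -0.400051, -0.504658, -0.60781, -0.70921, -0.808564, -0.905588, -1.0, -1.091529, -1.179911, -1.264891, -1.346224, -1.423675, -1.497021, -1.566052, -1.630567, -1.69038, -1.74532, -1.795227, -1.839959, -1.879385, -1.913393, -1.941884, -1.964775, -1.982002, -1.993515, -1.999279] (distinct, 6 d.p.).
ϑ = −N·λ_min/(λ_max−λ_min) = −117·(-2*cos(pi/117))/(2−(-2*cos(pi/117))) = 117*cos(pi/117)/(cos(pi/117) + 1).
≈ 58.48945 (to 5 d.p.).
Check 58 ≤ 117*cos(pi/117)/(cos(pi/117) + 1) ≤ 59: both strict.

117*cos(pi/117)/(cos(pi/117) + 1)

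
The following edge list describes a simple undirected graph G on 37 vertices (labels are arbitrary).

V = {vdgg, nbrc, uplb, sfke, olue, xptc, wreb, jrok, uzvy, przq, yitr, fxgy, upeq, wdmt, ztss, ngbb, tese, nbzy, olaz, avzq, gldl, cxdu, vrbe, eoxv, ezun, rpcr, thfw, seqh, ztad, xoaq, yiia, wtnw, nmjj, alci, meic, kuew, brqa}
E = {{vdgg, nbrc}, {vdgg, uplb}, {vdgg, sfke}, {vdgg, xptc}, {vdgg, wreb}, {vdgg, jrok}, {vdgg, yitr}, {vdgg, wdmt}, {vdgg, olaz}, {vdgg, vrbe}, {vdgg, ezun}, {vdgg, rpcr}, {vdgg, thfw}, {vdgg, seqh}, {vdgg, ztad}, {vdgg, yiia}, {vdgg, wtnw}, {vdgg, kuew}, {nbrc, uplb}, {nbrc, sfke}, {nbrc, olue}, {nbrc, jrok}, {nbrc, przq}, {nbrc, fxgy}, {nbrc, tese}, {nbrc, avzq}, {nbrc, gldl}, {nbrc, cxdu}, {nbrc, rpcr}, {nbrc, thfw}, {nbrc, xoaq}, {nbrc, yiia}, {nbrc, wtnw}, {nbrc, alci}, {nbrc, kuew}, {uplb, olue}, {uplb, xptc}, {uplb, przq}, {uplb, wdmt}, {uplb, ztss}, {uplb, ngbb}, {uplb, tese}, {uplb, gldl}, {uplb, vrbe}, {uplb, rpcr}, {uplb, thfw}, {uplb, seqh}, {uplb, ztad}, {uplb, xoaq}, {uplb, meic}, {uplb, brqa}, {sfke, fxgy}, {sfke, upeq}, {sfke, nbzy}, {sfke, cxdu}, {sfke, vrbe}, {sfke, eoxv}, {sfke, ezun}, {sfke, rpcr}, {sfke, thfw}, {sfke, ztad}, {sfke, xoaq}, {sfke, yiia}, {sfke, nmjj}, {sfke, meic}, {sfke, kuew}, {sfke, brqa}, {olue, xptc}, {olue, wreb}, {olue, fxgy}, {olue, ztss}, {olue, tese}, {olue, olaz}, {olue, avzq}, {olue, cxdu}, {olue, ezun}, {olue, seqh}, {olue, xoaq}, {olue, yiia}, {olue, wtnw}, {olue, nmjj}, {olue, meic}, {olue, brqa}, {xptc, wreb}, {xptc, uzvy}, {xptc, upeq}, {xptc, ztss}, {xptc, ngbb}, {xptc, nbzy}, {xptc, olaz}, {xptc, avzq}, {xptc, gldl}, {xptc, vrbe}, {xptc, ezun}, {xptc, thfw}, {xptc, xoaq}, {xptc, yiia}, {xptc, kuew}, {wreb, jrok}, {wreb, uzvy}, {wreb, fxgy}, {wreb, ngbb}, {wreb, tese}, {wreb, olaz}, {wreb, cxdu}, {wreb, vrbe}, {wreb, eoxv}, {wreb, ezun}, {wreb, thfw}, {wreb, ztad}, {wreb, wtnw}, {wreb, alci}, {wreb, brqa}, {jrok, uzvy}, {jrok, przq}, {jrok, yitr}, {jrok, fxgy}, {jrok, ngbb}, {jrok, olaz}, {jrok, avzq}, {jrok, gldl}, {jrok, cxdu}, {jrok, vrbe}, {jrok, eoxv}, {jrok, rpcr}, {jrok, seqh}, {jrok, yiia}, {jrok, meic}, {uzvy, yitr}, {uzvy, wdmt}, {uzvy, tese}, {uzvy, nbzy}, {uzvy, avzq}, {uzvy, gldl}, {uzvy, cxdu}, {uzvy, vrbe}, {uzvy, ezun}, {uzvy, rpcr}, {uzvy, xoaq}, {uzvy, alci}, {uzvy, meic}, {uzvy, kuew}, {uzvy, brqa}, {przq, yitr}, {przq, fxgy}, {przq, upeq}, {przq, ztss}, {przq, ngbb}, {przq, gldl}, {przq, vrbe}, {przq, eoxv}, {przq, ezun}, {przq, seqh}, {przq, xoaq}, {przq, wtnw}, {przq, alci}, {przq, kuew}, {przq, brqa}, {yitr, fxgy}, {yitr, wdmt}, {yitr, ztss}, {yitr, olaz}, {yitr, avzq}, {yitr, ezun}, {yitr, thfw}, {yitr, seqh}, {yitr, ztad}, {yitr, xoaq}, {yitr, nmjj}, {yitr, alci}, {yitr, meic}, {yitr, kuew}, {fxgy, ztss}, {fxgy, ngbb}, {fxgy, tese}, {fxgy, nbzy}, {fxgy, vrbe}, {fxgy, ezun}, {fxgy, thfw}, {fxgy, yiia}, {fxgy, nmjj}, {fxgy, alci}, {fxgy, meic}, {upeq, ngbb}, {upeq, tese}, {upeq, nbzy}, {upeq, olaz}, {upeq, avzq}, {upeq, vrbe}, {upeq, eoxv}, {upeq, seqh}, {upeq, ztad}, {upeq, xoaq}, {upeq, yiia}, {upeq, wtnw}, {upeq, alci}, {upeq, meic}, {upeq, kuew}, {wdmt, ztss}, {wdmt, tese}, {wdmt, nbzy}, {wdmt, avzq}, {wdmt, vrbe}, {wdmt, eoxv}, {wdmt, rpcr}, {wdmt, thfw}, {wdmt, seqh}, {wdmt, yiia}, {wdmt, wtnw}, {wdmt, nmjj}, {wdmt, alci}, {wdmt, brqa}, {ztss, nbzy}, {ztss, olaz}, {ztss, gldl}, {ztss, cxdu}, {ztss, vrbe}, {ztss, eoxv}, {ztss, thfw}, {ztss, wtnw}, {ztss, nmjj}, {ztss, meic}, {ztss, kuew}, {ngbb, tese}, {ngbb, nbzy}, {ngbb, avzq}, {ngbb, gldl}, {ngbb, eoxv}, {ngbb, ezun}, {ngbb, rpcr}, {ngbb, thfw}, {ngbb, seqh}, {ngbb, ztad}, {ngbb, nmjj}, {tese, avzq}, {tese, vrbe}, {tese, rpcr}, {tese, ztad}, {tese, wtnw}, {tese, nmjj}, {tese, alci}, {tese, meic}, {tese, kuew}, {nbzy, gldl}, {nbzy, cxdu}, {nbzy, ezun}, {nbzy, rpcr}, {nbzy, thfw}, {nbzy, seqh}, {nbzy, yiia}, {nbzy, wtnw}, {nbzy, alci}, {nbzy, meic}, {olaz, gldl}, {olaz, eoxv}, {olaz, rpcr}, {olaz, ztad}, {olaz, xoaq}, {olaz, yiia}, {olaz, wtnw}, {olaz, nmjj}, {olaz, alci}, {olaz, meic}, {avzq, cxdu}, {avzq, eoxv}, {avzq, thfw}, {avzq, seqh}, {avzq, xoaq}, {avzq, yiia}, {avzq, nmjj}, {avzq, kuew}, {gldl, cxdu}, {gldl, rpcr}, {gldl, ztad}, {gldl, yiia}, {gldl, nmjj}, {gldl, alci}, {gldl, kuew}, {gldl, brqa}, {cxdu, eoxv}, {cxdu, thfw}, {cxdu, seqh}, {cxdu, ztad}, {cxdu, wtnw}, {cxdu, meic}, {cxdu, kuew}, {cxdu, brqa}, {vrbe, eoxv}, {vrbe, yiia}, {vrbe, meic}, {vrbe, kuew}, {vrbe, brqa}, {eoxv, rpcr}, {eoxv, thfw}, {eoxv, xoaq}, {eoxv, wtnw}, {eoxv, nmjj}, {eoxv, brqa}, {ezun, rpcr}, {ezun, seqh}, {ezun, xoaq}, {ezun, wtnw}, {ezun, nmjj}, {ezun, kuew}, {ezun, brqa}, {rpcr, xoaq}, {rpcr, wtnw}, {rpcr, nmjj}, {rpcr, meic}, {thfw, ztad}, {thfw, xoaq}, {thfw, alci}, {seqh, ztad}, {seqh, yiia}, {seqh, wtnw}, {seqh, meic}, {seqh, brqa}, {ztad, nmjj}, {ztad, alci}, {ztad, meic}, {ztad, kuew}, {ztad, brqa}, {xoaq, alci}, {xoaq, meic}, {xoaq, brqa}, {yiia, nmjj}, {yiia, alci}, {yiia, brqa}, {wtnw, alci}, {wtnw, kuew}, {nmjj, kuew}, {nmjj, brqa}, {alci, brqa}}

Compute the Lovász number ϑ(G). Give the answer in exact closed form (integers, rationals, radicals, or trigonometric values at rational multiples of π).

Vertex olaz has 18 neighbors: vdgg, olue, xptc, wreb, jrok, yitr, upeq, ztss, gldl, eoxv, rpcr, ztad, xoaq, yiia, wtnw, nmjj, alci, meic.
Vertex uplb has 18 neighbors: vdgg, nbrc, olue, xptc, przq, wdmt, ztss, ngbb, tese, gldl, vrbe, rpcr, thfw, seqh, ztad, xoaq, meic, brqa.
Vertex upeq has 18 neighbors: sfke, xptc, przq, ngbb, tese, nbzy, olaz, avzq, vrbe, eoxv, seqh, ztad, xoaq, yiia, wtnw, alci, meic, kuew.
Vertex ztad has 18 neighbors: vdgg, uplb, sfke, wreb, yitr, upeq, ngbb, tese, olaz, gldl, cxdu, thfw, seqh, nmjj, alci, meic, kuew, brqa.
18-regular, N=37; Paley(37): SR with (k,λ,μ)=(18,8,9).
The 3 distinct eigenvalues: [18.0, 2.541381, -3.541381].
With N=37: ϑ(G) = 37·(-(-sqrt(37)/2 - 1/2))/(18−(-sqrt(37)/2 - 1/2)) = sqrt(37).
ϑ(G) ≈ 6.08276253.

sqrt(37)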